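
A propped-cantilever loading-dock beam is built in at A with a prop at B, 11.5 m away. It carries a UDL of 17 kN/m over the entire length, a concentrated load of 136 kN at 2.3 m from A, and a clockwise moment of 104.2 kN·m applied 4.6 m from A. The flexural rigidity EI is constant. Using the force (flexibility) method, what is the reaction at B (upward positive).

R_B = 89.63 kN

Take the reaction at B as the redundant and release it; the primary structure is a cantilever fixed at A.
Free-end deflection of the primary structure under the applied loading (downward +):
  UDL 17: wL⁴/(8EI) = 37166/EI
  point load 136 at a = 2.3: Pa²(3L − a)/(6EI) = 3861/EI
  clockwise couple 104.2 at a = 4.6: M₀a(2L − a)/(2EI) = 4410/EI
  δ_0 = 45437/EI
Flexibility coefficient — unit upward force at B: δ_{BB} = L³/(3EI) = 507/EI.
The prop prevents deflection at B: R_B = δ_0/δ_{BB} = 45437/507 = 89.63 kN.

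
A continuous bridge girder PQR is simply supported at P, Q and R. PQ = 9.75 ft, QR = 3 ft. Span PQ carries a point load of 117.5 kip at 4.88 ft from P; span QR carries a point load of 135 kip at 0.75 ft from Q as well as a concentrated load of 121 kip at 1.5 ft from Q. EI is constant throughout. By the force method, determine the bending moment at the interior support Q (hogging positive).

M_Q = 196 kip·ft

Insert a hinge at Q; M_Q is the redundant, and each span becomes simply supported.
Rotations at Q on the released spans (each span's end-slope, ×1/EI):
  span PQ: point load 117.5 at a = 4.88: Pab(L + a)/(6LEI) = 698.4/EI
  span QR: point load 135 at a = 0.75: Pab(L + b)/(6LEI) = 66.45/EI
  span QR: point load 121 at a = 1.5: Pab(L + b)/(6LEI) = 68.06/EI
  relative rotation θ_0 = (698.4 + 134.5)/EI = 832.9/EI
A unit hogging moment at Q produces rotation L₁/(3EI) + L₂/(3EI) = 4.25/EI.
Compatibility: M_Q·(L₁+L₂)/(3EI) = θ_0, giving M_Q = 196 kip·ft (hogging).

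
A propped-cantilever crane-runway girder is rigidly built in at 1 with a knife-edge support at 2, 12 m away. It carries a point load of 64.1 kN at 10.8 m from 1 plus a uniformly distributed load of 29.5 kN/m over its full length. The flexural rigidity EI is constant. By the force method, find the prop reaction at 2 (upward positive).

R_2 = 187.3 kN

Take the reaction at 2 as the redundant and release it; the primary structure is a cantilever fixed at 1.
Primary-structure tip deflection at 2 by superposition:
  point load 64.1 at a = 10.8: Pa²(3L − a)/(6EI) = 31402/EI
  UDL 29.5: wL⁴/(8EI) = 76464/EI
  δ_0 = 107866/EI
Flexibility coefficient — unit upward force at 2: δ_{22} = L³/(3EI) = 576/EI.
Compatibility at 2: δ_0 − R_2·δ_{22} = 0, so R_2 = 107866/576 = 187.3 kN.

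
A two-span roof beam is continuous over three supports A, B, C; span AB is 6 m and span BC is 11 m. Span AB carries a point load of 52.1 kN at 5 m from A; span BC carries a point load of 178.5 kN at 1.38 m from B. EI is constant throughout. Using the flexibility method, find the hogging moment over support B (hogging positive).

M_B = 144.7 kN·m

Take M_B as the redundant. Released structure: two simple spans AB and BC with a hinge at B.
End slopes at the hinge B, treating each span as simply supported:
  span AB: point load 52.1 at a = 5: Pab(L + a)/(6LEI) = 79.6/EI
  span BC: point load 178.5 at a = 1.38: Pab(L + b)/(6LEI) = 740.4/EI
  relative rotation θ_0 = (79.6 + 740.4)/EI = 819.9/EI
A unit hogging moment at B produces rotation L₁/(3EI) + L₂/(3EI) = 5.667/EI.
Slope continuity at B: θ_0 = M_B·5.667/EI, so M_B = 819.9/5.667 = 144.7 kN·m (hogging).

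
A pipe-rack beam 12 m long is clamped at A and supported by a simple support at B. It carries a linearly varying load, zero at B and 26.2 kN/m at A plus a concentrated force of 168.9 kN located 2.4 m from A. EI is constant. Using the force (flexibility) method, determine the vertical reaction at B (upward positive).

Release the roller at B. Primary structure: cantilever fixed at A.
Free-end deflection of the primary structure under the applied loading (downward +):
  triangular load, peak 26.2 at the fixed end: w₀L⁴/(30EI) = 18109/EI
  point load 168.9 at a = 2.4: Pa²(3L − a)/(6EI) = 5448/EI
  δ_0 = 23557/EI
Flexibility coefficient — unit upward force at B: δ_{BB} = L³/(3EI) = 576/EI.
Compatibility at B: δ_0 − R_B·δ_{BB} = 0, so R_B = 23557/576 = 40.9 kN.

R_B = 40.9 kN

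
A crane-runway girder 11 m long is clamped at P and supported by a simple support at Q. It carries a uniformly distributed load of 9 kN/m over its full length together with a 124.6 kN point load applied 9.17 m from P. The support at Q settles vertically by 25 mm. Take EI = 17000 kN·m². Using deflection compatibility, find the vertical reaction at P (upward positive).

Choose R_Q as the redundant. The primary structure is the cantilever fixed at P.
Primary-structure tip deflection at Q by superposition:
  UDL 9: wL⁴/(8EI) = 16471/EI
  point load 124.6 at a = 9.17: Pa²(3L − a)/(6EI) = 41613/EI
  δ_0 = 58084/EI
Flexibility coefficient — unit upward force at Q: δ_{QQ} = L³/(3EI) = 443.7/EI.
With EI = 17000 kN·m²: δ_0 = 3.4167 m and δ_{QQ} = 0.026098 m/kN.
Compatibility — the beam at Q must follow the support down by 0.025 m: δ_0 − R_Q·δ_{QQ} = 0.025, so R_Q = (3.4167 − 0.025)/0.026098 = 130 kN.
Vertical equilibrium: R_P = ΣP − R_Q = 223.6 − 130 = 93.64 kN.

R_P = 93.64 kN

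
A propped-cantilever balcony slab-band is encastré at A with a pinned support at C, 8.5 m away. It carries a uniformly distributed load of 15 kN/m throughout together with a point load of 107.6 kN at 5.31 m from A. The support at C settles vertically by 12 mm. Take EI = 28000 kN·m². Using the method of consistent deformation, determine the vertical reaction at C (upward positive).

Take the reaction at C as the redundant and release it; the primary structure is a cantilever fixed at A.
Deflection at C on the released cantilever, summing each load's contribution:
  UDL 15: wL⁴/(8EI) = 9788/EI
  point load 107.6 at a = 5.31: Pa²(3L − a)/(6EI) = 10209/EI
  δ_0 = 19997/EI
Tip deflection under a unit load at C: L³/(3EI) = 204.7/EI.
With EI = 28000 kN·m²: δ_0 = 0.71417 m and δ_{CC} = 0.007311 m/kN.
Compatibility — the beam at C must follow the support down by 0.012 m: δ_0 − R_C·δ_{CC} = 0.012, so R_C = (0.71417 − 0.012)/0.007311 = 96.04 kN.

R_C = 96.04 kN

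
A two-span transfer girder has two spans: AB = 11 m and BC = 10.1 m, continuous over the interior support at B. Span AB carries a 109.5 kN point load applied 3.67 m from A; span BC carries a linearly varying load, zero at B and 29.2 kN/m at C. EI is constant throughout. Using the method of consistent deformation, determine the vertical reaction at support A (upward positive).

Take M_B as the redundant. Released structure: two simple spans AB and BC with a hinge at B.
Discontinuity in slope at B on the released structure — sum the simple-span end rotations:
  span AB: point load 109.5 at a = 3.67: Pab(L + a)/(6LEI) = 654.7/EI
  span BC: triangular load, peak 29.2: 7w₀L³/(360EI) = 585/EI
  relative rotation θ_0 = (654.7 + 585)/EI = 1240/EI
A unit hogging moment at B produces rotation L₁/(3EI) + L₂/(3EI) = 7.033/EI.
Compatibility: M_B·(L₁+L₂)/(3EI) = θ_0, giving M_B = 176.3 kN·m (hogging).
Span AB, ΣM about A with M_B applied at B: R_B^{AB}·11 = 401.9 + 176.3, so R_B^{AB} = 52.56 kN and R_A = 109.5 − 52.56 = 56.94 kN.

R_A = 56.94 kN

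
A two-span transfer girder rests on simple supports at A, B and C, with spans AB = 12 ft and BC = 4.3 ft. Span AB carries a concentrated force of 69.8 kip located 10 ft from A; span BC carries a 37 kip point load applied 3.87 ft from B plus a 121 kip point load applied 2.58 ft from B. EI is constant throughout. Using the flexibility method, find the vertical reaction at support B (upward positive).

Release continuity at B by inserting a hinge; the redundant is the internal moment M_B. The primary structure is two simply-supported spans AB and BC.
Discontinuity in slope at B on the released structure — sum the simple-span end rotations:
  span AB: point load 69.8 at a = 10: Pab(L + a)/(6LEI) = 426.6/EI
  span BC: point load 37 at a = 3.87: Pab(L + b)/(6LEI) = 11.29/EI
  span BC: point load 121 at a = 2.58: Pab(L + b)/(6LEI) = 125.3/EI
  relative rotation θ_0 = (426.6 + 136.6)/EI = 563.1/EI
A unit hogging moment at B produces rotation L₁/(3EI) + L₂/(3EI) = 5.433/EI.
Slope continuity at B: θ_0 = M_B·5.433/EI, so M_B = 563.1/5.433 = 103.6 kip·ft (hogging).
Span AB, ΣM about A with M_B applied at B: R_B^{AB}·12 = 698 + 103.6, so R_B^{AB} = 66.8 kip and R_A = 69.8 − 66.8 = 2.996 kip.
Span BC, ΣM about C: R_B^{BC}·4.3 = 224 + 103.6, so R_B^{BC} = 76.2 kip and R_C = 158 − 76.2 = 81.8 kip.
R_B = 66.8 + 76.2 = 143 kip.

R_B = 143 kip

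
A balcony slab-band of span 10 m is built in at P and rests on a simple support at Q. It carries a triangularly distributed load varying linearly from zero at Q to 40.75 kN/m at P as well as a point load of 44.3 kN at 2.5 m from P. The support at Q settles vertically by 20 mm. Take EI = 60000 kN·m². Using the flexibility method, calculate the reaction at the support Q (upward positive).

R_Q = 40.96 kN

Release the roller at Q. Primary structure: cantilever fixed at P.
Deflection at Q on the released cantilever, summing each load's contribution:
  triangular load, peak 40.75 at the fixed end: w₀L⁴/(30EI) = 13583/EI
  point load 44.3 at a = 2.5: Pa²(3L − a)/(6EI) = 1269/EI
  δ_0 = 14852/EI
Tip deflection under a unit load at Q: L³/(3EI) = 333.3/EI.
With EI = 60000 kN·m²: δ_0 = 0.24754 m and δ_{QQ} = 0.005556 m/kN.
Compatibility — the beam at Q must follow the support down by 0.02 m: δ_0 − R_Q·δ_{QQ} = 0.02, so R_Q = (0.24754 − 0.02)/0.005556 = 40.96 kN.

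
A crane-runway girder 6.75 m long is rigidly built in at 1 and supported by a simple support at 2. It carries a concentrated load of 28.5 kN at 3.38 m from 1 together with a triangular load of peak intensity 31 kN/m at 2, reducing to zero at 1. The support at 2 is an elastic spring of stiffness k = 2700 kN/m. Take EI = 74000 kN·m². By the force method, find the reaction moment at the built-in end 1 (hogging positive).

Remove the prop at 2; the released (primary) structure is a cantilever built in at 1.
Downward deflection at the released point 2 due to the loads:
  point load 28.5 at a = 3.38: Pa²(3L − a)/(6EI) = 915.5/EI
  triangular load, peak 31 at the free end: 11w₀L⁴/(120EI) = 5899/EI
  δ_0 = 6815/EI
Flexibility coefficient — unit upward force at 2: δ_{22} = L³/(3EI) = 102.5/EI.
With EI = 74000 kN·m²: δ_0 = 0.092089 m and δ_{22} = 0.001385 m/kN.
Compatibility — the spring shortens by R_2/k under the reaction it provides: δ_0 − R_2·δ_{22} = R_2/k. With 1/k = 0.00037 m/kN, R_2 = δ_0 / (δ_{22} + 1/k) = 0.092089 / (0.001385 + 0.00037) = 52.45 kN.
Moment equilibrium about 1: M_1 = Σ(load moments about 1) − R_2·L = 567.1 − 52.45×6.75 = 213.1 kN·m.

M_1 = 213.1 kN·m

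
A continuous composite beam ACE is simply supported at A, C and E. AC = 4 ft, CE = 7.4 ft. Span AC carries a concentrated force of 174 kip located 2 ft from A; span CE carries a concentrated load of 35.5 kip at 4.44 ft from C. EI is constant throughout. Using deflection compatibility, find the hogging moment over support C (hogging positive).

M_C = 74.44 kip·ft

Release continuity at C by inserting a hinge; the redundant is the internal moment M_C. The primary structure is two simply-supported spans AC and CE.
End slopes at the hinge C, treating each span as simply supported:
  span AC: point load 174 at a = 2: Pab(L + a)/(6LEI) = 174/EI
  span CE: point load 35.5 at a = 4.44: Pab(L + b)/(6LEI) = 108.9/EI
  relative rotation θ_0 = (174 + 108.9)/EI = 282.9/EI
A unit hogging moment at C produces rotation L₁/(3EI) + L₂/(3EI) = 3.8/EI.
Slope continuity at C: θ_0 = M_C·3.8/EI, so M_C = 282.9/3.8 = 74.44 kip·ft (hogging).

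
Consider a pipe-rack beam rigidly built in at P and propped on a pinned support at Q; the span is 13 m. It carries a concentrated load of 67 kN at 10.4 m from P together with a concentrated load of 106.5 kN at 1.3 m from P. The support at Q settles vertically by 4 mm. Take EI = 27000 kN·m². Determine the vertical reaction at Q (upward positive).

Take the reaction at Q as the redundant and release it; the primary structure is a cantilever fixed at P.
Free-end deflection of the primary structure under the applied loading (downward +):
  point load 67 at a = 10.4: Pa²(3L − a)/(6EI) = 34543/EI
  point load 106.5 at a = 1.3: Pa²(3L − a)/(6EI) = 1131/EI
  δ_0 = 35674/EI
Flexibility coefficient — unit upward force at Q: δ_{QQ} = L³/(3EI) = 732.3/EI.
With EI = 27000 kN·m²: δ_0 = 1.3212 m and δ_{QQ} = 0.027123 m/kN.
Compatibility — the beam at Q must follow the support down by 0.004 m: δ_0 − R_Q·δ_{QQ} = 0.004, so R_Q = (1.3212 − 0.004)/0.027123 = 48.56 kN.

R_Q = 48.56 kN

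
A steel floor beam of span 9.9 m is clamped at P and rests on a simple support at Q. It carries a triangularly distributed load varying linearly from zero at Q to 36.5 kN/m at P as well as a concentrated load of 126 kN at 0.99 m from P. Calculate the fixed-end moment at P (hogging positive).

Remove the prop at Q; the released (primary) structure is a cantilever built in at P.
Free-end deflection of the primary structure under the applied loading (downward +):
  triangular load, peak 36.5 at the fixed end: w₀L⁴/(30EI) = 11687/EI
  point load 126 at a = 0.99: Pa²(3L − a)/(6EI) = 590.9/EI
  δ_0 = 12278/EI
Tip deflection under a unit load at Q: L³/(3EI) = 323.4/EI.
Compatibility at Q: δ_0 − R_Q·δ_{QQ} = 0, so R_Q = 12278/323.4 = 37.96 kN.
Moment equilibrium about P: M_P = Σ(load moments about P) − R_Q·L = 721 − 37.96×9.9 = 345.1 kN·m.

M_P = 345.1 kN·m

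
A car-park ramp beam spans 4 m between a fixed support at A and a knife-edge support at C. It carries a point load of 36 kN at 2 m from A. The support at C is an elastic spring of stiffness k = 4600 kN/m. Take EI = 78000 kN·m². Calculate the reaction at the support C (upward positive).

Take the reaction at C as the redundant and release it; the primary structure is a cantilever fixed at A.
Downward deflection at the released point C due to the loads:
  point load 36 at a = 2: Pa²(3L − a)/(6EI) = 240/EI
Flexibility coefficient — unit upward force at C: δ_{CC} = L³/(3EI) = 21.33/EI.
With EI = 78000 kN·m²: δ_0 = 0.003077 m and δ_{CC} = 0.000274 m/kN.
Compatibility — the spring shortens by R_C/k under the reaction it provides: δ_0 − R_C·δ_{CC} = R_C/k. With 1/k = 0.000217 m/kN, R_C = δ_0 / (δ_{CC} + 1/k) = 0.003077 / (0.000274 + 0.000217) = 6.268 kN.

R_C = 6.268 kN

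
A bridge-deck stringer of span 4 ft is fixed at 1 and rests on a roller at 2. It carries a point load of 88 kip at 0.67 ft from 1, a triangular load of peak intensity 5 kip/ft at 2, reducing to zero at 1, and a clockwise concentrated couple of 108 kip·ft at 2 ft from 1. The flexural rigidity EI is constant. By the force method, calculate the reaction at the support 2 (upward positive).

Remove the prop at 2; the released (primary) structure is a cantilever built in at 1.
Downward deflection at the released point 2 due to the loads:
  point load 88 at a = 0.67: Pa²(3L − a)/(6EI) = 74.6/EI
  triangular load, peak 5 at the free end: 11w₀L⁴/(120EI) = 117.3/EI
  clockwise couple 108 at a = 2: M₀a(2L − a)/(2EI) = 648/EI
  δ_0 = 839.9/EI
Flexibility coefficient — unit upward force at 2: δ_{22} = L³/(3EI) = 21.33/EI.
Compatibility at 2: δ_0 − R_2·δ_{22} = 0, so R_2 = 839.9/21.33 = 39.37 kip.

R_2 = 39.37 kip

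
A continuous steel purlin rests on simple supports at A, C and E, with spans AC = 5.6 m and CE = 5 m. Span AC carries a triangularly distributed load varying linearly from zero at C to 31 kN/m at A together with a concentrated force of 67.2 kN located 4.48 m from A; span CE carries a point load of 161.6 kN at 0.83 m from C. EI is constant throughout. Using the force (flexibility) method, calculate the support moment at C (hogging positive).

Release continuity at C by inserting a hinge; the redundant is the internal moment M_C. The primary structure is two simply-supported spans AC and CE.
End slopes at the hinge C, treating each span as simply supported:
  span AC: triangular load, peak 31: 7w₀L³/(360EI) = 105.9/EI
  span AC: point load 67.2 at a = 4.48: Pab(L + a)/(6LEI) = 101.2/EI
  span CE: point load 161.6 at a = 0.83: Pab(L + b)/(6LEI) = 171/EI
  relative rotation θ_0 = (207 + 171)/EI = 378/EI
A unit hogging moment at C produces rotation L₁/(3EI) + L₂/(3EI) = 3.533/EI.
Compatibility: M_C·(L₁+L₂)/(3EI) = θ_0, giving M_C = 107 kN·m (hogging).

M_C = 107 kN·m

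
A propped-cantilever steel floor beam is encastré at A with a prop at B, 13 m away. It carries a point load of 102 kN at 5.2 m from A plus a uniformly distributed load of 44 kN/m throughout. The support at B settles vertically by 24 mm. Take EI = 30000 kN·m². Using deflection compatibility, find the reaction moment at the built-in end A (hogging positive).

Take the reaction at B as the redundant and release it; the primary structure is a cantilever fixed at A.
Downward deflection at the released point B due to the loads:
  point load 102 at a = 5.2: Pa²(3L − a)/(6EI) = 15537/EI
  UDL 44: wL⁴/(8EI) = 157086/EI
  δ_0 = 172623/EI
Tip deflection under a unit load at B: L³/(3EI) = 732.3/EI.
With EI = 30000 kN·m²: δ_0 = 5.7541 m and δ_{BB} = 0.024411 m/kN.
Compatibility — the beam at B must follow the support down by 0.024 m: δ_0 − R_B·δ_{BB} = 0.024, so R_B = (5.7541 − 0.024)/0.024411 = 234.7 kN.
Moment equilibrium about A: M_A = Σ(load moments about A) − R_B·L = 4248 − 234.7×13 = 1197 kN·m.

M_A = 1197 kN·m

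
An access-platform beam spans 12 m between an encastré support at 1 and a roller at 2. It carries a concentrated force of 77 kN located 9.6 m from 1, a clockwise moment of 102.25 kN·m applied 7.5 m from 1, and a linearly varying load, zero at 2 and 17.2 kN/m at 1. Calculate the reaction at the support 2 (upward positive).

R_2 = 85.83 kN

Take the reaction at 2 as the redundant and release it; the primary structure is a cantilever fixed at 1.
Downward deflection at the released point 2 due to the loads:
  point load 77 at a = 9.6: Pa²(3L − a)/(6EI) = 31224/EI
  clockwise couple 102.25 at a = 7.5: M₀a(2L − a)/(2EI) = 6327/EI
  triangular load, peak 17.2 at the fixed end: w₀L⁴/(30EI) = 11889/EI
  δ_0 = 49439/EI
Flexibility coefficient — unit upward force at 2: δ_{22} = L³/(3EI) = 576/EI.
The prop prevents deflection at 2: R_2 = δ_0/δ_{22} = 49439/576 = 85.83 kN.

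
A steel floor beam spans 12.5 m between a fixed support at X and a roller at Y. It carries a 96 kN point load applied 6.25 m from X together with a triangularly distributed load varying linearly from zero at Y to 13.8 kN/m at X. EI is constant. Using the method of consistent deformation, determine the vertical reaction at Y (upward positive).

Release the roller at Y. Primary structure: cantilever fixed at X.
Deflection at Y on the released cantilever, summing each load's contribution:
  point load 96 at a = 6.25: Pa²(3L − a)/(6EI) = 19531/EI
  triangular load, peak 13.8 at the fixed end: w₀L⁴/(30EI) = 11230/EI
  δ_0 = 30762/EI
Flexibility coefficient — unit upward force at Y: δ_{YY} = L³/(3EI) = 651/EI.
The prop prevents deflection at Y: R_Y = δ_0/δ_{YY} = 30762/651 = 47.25 kN.

R_Y = 47.25 kN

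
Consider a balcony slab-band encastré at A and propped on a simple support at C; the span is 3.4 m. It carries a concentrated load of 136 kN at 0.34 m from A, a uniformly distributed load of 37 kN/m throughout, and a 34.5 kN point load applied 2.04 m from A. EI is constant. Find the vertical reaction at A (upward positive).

Choose R_C as the redundant. The primary structure is the cantilever fixed at A.
Downward deflection at the released point C due to the loads:
  point load 136 at a = 0.34: Pa²(3L − a)/(6EI) = 25.84/EI
  UDL 37: wL⁴/(8EI) = 618.1/EI
  point load 34.5 at a = 2.04: Pa²(3L − a)/(6EI) = 195.3/EI
  δ_0 = 839.2/EI
Flexibility coefficient — unit upward force at C: δ_{CC} = L³/(3EI) = 13.1/EI.
Compatibility at C: δ_0 − R_C·δ_{CC} = 0, so R_C = 839.2/13.1 = 64.05 kN.
Vertical equilibrium: R_A = ΣP − R_C = 296.3 − 64.05 = 232.2 kN.

R_A = 232.2 kN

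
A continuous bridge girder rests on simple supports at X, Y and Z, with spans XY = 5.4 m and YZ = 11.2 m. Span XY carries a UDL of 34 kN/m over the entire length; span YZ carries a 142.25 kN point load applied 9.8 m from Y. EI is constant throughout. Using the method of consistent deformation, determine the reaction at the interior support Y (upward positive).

Insert a hinge at Y; M_Y is the redundant, and each span becomes simply supported.
Rotations at Y on the released spans (each span's end-slope, ×1/EI):
  span XY: UDL 34: wL³/(24EI) = 223.1/EI
  span YZ: point load 142.25 at a = 9.8: Pab(L + b)/(6LEI) = 365.9/EI
  relative rotation θ_0 = (223.1 + 365.9)/EI = 589/EI
A unit hogging moment at Y produces rotation L₁/(3EI) + L₂/(3EI) = 5.533/EI.
Compatibility: M_Y·(L₁+L₂)/(3EI) = θ_0, giving M_Y = 106.4 kN·m (hogging).
Span XY, ΣM about X with M_Y applied at Y: R_Y^{XY}·5.4 = 495.7 + 106.4, so R_Y^{XY} = 111.5 kN and R_X = 183.6 − 111.5 = 72.09 kN.
Span YZ, ΣM about Z: R_Y^{YZ}·11.2 = 199.2 + 106.4, so R_Y^{YZ} = 27.29 kN and R_Z = 142.2 − 27.29 = 115 kN.
R_Y = 111.5 + 27.29 = 138.8 kN.

R_Y = 138.8 kN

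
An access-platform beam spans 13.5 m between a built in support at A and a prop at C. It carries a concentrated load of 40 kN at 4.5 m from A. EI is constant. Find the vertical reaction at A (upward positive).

Choose R_C as the redundant. The primary structure is the cantilever fixed at A.
Primary-structure tip deflection at C by superposition:
  point load 40 at a = 4.5: Pa²(3L − a)/(6EI) = 4860/EI
Flexibility coefficient — unit upward force at C: δ_{CC} = L³/(3EI) = 820.1/EI.
The prop prevents deflection at C: R_C = δ_0/δ_{CC} = 4860/820.1 = 5.926 kN.
Vertical equilibrium: R_A = ΣP − R_C = 40 − 5.926 = 34.07 kN.

R_A = 34.07 kN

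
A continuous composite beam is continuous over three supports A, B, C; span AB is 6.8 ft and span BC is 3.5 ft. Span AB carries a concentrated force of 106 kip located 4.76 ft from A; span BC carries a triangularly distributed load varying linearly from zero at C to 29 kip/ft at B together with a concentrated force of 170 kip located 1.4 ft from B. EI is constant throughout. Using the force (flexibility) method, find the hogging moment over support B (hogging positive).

Release continuity at B by inserting a hinge; the redundant is the internal moment M_B. The primary structure is two simply-supported spans AB and BC.
End slopes at the hinge B, treating each span as simply supported:
  span AB: point load 106 at a = 4.76: Pab(L + a)/(6LEI) = 291.6/EI
  span BC: triangular load, peak 29: w₀L³/(45EI) = 27.63/EI
  span BC: point load 170 at a = 1.4: Pab(L + b)/(6LEI) = 133.3/EI
  relative rotation θ_0 = (291.6 + 160.9)/EI = 452.5/EI
A unit hogging moment at B produces rotation L₁/(3EI) + L₂/(3EI) = 3.433/EI.
Slope continuity at B: θ_0 = M_B·3.433/EI, so M_B = 452.5/3.433 = 131.8 kip·ft (hogging).

M_B = 131.8 kip·ft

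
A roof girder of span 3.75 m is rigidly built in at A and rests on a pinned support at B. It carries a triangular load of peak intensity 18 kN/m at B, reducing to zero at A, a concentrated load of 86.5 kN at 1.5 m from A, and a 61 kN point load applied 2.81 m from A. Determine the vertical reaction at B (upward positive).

Take the reaction at B as the redundant and release it; the primary structure is a cantilever fixed at A.
Primary-structure tip deflection at B by superposition:
  triangular load, peak 18 at the free end: 11w₀L⁴/(120EI) = 326.3/EI
  point load 86.5 at a = 1.5: Pa²(3L − a)/(6EI) = 316.3/EI
  point load 61 at a = 2.81: Pa²(3L − a)/(6EI) = 677.5/EI
  δ_0 = 1320/EI
Tip deflection under a unit load at B: L³/(3EI) = 17.58/EI.
The prop prevents deflection at B: R_B = δ_0/δ_{BB} = 1320/17.58 = 75.1 kN.

R_B = 75.1 kN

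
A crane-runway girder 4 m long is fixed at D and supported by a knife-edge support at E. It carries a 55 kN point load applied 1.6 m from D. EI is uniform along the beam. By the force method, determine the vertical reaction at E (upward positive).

Remove the prop at E; the released (primary) structure is a cantilever built in at D.
Deflection at E on the released cantilever, summing each load's contribution:
  point load 55 at a = 1.6: Pa²(3L − a)/(6EI) = 244.1/EI
Flexibility coefficient — unit upward force at E: δ_{EE} = L³/(3EI) = 21.33/EI.
Compatibility at E: δ_0 − R_E·δ_{EE} = 0, so R_E = 244.1/21.33 = 11.44 kN.

R_E = 11.44 kN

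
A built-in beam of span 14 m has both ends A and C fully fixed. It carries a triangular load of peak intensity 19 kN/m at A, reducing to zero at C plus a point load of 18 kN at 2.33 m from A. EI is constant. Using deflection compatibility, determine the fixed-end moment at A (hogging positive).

Take the two fixed-end moments M_A, M_C as redundants; the released structure is the simple span AC.
On the primary (simply-supported) span, the end slopes from the loading are:
  at A: triangular load, peak 19: w₀L³/(45EI) = 1159/EI
  at C: triangular load, peak 19: 7w₀L³/(360EI) = 1014/EI
  at A: point load 18 at a = 2.33: Pab(L + b)/(6LEI) = 149.6/EI
  at C: point load 18 at a = 2.33: Pab(L + a)/(6LEI) = 95.15/EI
  θ_A0 = 1308/EI,  θ_C0 = 1109/EI
Flexibility coefficients: a unit moment at one end gives L/(3EI) there and L/(6EI) at the far end, so f₁₁ = f₂₂ = 4.667/EI and f₁₂ = f₂₁ = 2.333/EI.
Compatibility — zero rotation at each built-in end:
  4.667 M_A + 2.333 M_C = 1308
  2.333 M_A + 4.667 M_C = 1109
Solving the pair gives M_A = 215.3 kN·m and M_C = 130 kN·m (hogging).

M_A = 215.3 kN·m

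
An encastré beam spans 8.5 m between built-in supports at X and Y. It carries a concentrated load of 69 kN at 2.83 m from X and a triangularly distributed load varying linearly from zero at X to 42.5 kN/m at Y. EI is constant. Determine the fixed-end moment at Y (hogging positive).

M_Y = 196.9 kN·m

Release both end moments; the primary structure is a simply-supported span XY with redundants M_X and M_Y.
End rotations of the released simple span under the applied load (×1/EI):
  at X: point load 69 at a = 2.83: Pab(L + b)/(6LEI) = 307.6/EI
  at Y: point load 69 at a = 2.83: Pab(L + a)/(6LEI) = 246/EI
  at X: triangular load, peak 42.5: 7w₀L³/(360EI) = 507.5/EI
  at Y: triangular load, peak 42.5: w₀L³/(45EI) = 580/EI
  θ_X0 = 815.1/EI,  θ_Y0 = 826/EI
Flexibility coefficients: a unit moment at one end gives L/(3EI) there and L/(6EI) at the far end, so f₁₁ = f₂₂ = 2.833/EI and f₁₂ = f₂₁ = 1.417/EI.
Compatibility — zero rotation at each built-in end:
  2.833 M_X + 1.417 M_Y = 815.1
  1.417 M_X + 2.833 M_Y = 826
Solving the pair gives M_X = 189.2 kN·m and M_Y = 196.9 kN·m (hogging).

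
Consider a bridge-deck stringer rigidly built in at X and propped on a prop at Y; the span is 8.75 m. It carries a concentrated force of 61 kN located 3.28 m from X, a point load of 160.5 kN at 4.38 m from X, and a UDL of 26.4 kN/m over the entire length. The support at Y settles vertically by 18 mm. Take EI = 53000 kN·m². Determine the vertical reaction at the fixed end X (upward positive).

Take the reaction at Y as the redundant and release it; the primary structure is a cantilever fixed at X.
Free-end deflection of the primary structure under the applied loading (downward +):
  point load 61 at a = 3.28: Pa²(3L − a)/(6EI) = 2512/EI
  point load 160.5 at a = 4.38: Pa²(3L − a)/(6EI) = 11223/EI
  UDL 26.4: wL⁴/(8EI) = 19344/EI
  δ_0 = 33080/EI
Flexibility coefficient — unit upward force at Y: δ_{YY} = L³/(3EI) = 223.3/EI.
With EI = 53000 kN·m²: δ_0 = 0.62415 m and δ_{YY} = 0.004213 m/kN.
Compatibility — the beam at Y must follow the support down by 0.018 m: δ_0 − R_Y·δ_{YY} = 0.018, so R_Y = (0.62415 − 0.018)/0.004213 = 143.9 kN.
Vertical equilibrium: R_X = ΣP − R_Y = 452.5 − 143.9 = 308.6 kN.

R_X = 308.6 kN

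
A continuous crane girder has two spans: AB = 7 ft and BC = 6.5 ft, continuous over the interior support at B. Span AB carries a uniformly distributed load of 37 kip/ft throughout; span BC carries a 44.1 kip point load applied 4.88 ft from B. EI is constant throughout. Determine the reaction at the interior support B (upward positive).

Release continuity at B by inserting a hinge; the redundant is the internal moment M_B. The primary structure is two simply-supported spans AB and BC.
Discontinuity in slope at B on the released structure — sum the simple-span end rotations:
  span AB: UDL 37: wL³/(24EI) = 528.8/EI
  span BC: point load 44.1 at a = 4.88: Pab(L + b)/(6LEI) = 72.59/EI
  relative rotation θ_0 = (528.8 + 72.59)/EI = 601.4/EI
A unit hogging moment at B produces rotation L₁/(3EI) + L₂/(3EI) = 4.5/EI.
Compatibility: M_B·(L₁+L₂)/(3EI) = θ_0, giving M_B = 133.6 kip·ft (hogging).
Span AB, ΣM about A with M_B applied at B: R_B^{AB}·7 = 906.5 + 133.6, so R_B^{AB} = 148.6 kip and R_A = 259 − 148.6 = 110.4 kip.
Span BC, ΣM about C: R_B^{BC}·6.5 = 71.44 + 133.6, so R_B^{BC} = 31.55 kip and R_C = 44.1 − 31.55 = 12.55 kip.
R_B = 148.6 + 31.55 = 180.1 kip.

R_B = 180.1 kip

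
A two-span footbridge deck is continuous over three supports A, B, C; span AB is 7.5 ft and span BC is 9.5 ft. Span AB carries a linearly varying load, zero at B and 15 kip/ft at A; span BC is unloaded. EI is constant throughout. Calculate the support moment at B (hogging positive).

Release continuity at B by inserting a hinge; the redundant is the internal moment M_B. The primary structure is two simply-supported spans AB and BC.
End slopes at the hinge B, treating each span as simply supported:
  span AB: triangular load, peak 15: 7w₀L³/(360EI) = 123/EI
  relative rotation θ_0 = (123 + 0)/EI = 123/EI
A unit hogging moment at B produces rotation L₁/(3EI) + L₂/(3EI) = 5.667/EI.
Slope continuity at B: θ_0 = M_B·5.667/EI, so M_B = 123/5.667 = 21.71 kip·ft (hogging).

M_B = 21.71 kip·ft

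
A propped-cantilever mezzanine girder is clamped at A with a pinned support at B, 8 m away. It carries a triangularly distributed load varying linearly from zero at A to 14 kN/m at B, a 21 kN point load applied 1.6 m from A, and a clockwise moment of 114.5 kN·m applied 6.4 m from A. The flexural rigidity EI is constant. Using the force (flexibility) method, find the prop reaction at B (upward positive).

R_B = 52.59 kN

Take the reaction at B as the redundant and release it; the primary structure is a cantilever fixed at A.
Free-end deflection of the primary structure under the applied loading (downward +):
  triangular load, peak 14 at the free end: 11w₀L⁴/(120EI) = 5257/EI
  point load 21 at a = 1.6: Pa²(3L − a)/(6EI) = 200.7/EI
  clockwise couple 114.5 at a = 6.4: M₀a(2L − a)/(2EI) = 3517/EI
  δ_0 = 8975/EI
Flexibility coefficient — unit upward force at B: δ_{BB} = L³/(3EI) = 170.7/EI.
The prop prevents deflection at B: R_B = δ_0/δ_{BB} = 8975/170.7 = 52.59 kN.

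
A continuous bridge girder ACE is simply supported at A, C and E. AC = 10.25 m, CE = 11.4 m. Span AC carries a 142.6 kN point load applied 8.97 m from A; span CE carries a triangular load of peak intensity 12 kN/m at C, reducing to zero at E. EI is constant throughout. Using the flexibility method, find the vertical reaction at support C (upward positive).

R_C = 193.7 kN

Release continuity at C by inserting a hinge; the redundant is the internal moment M_C. The primary structure is two simply-supported spans AC and CE.
Rotations at C on the released spans (each span's end-slope, ×1/EI):
  span AC: point load 142.6 at a = 8.97: Pab(L + a)/(6LEI) = 511.7/EI
  span CE: triangular load, peak 12: w₀L³/(45EI) = 395.1/EI
  relative rotation θ_0 = (511.7 + 395.1)/EI = 906.8/EI
A unit hogging moment at C produces rotation L₁/(3EI) + L₂/(3EI) = 7.217/EI.
Compatibility: M_C·(L₁+L₂)/(3EI) = θ_0, giving M_C = 125.6 kN·m (hogging).
Span AC, ΣM about A with M_C applied at C: R_C^{AC}·10.25 = 1279 + 125.6, so R_C^{AC} = 137.1 kN and R_A = 142.6 − 137.1 = 5.549 kN.
Span CE, ΣM about E: R_C^{CE}·11.4 = 519.8 + 125.6, so R_C^{CE} = 56.62 kN and R_E = 68.4 − 56.62 = 11.78 kN.
R_C = 137.1 + 56.62 = 193.7 kN.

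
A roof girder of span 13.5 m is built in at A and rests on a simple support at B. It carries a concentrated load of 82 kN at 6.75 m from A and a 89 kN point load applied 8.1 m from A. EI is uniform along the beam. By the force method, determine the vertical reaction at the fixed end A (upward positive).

Remove the prop at B; the released (primary) structure is a cantilever built in at A.
Downward deflection at the released point B due to the loads:
  point load 82 at a = 6.75: Pa²(3L − a)/(6EI) = 21016/EI
  point load 89 at a = 8.1: Pa²(3L − a)/(6EI) = 31532/EI
  δ_0 = 52548/EI
Tip deflection under a unit load at B: L³/(3EI) = 820.1/EI.
The prop prevents deflection at B: R_B = δ_0/δ_{BB} = 52548/820.1 = 64.07 kN.
Vertical equilibrium: R_A = ΣP − R_B = 171 − 64.07 = 106.9 kN.

R_A = 106.9 kN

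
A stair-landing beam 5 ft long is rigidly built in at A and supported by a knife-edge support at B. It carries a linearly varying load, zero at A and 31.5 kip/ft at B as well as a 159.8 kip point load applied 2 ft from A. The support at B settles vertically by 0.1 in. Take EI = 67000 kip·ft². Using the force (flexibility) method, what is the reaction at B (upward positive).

R_B = 63.15 kip

Take the reaction at B as the redundant and release it; the primary structure is a cantilever fixed at A.
Free-end deflection of the primary structure under the applied loading (downward +):
  triangular load, peak 31.5 at the free end: 11w₀L⁴/(120EI) = 1805/EI
  point load 159.8 at a = 2: Pa²(3L − a)/(6EI) = 1385/EI
  δ_0 = 3190/EI
Flexibility coefficient — unit upward force at B: δ_{BB} = L³/(3EI) = 41.67/EI.
With EI = 67000 kip·ft²: δ_0 = 0.047606 ft and δ_{BB} = 0.000622 ft/kip.
Compatibility — the beam at B must follow the support down by 0.008333 ft: δ_0 − R_B·δ_{BB} = 0.008333, so R_B = (0.047606 − 0.008333)/0.000622 = 63.15 kip.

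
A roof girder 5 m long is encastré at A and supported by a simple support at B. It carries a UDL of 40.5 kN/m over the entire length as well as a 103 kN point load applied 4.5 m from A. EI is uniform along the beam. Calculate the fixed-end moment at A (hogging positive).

M_A = 152.1 kN·m

Choose R_B as the redundant. The primary structure is the cantilever fixed at A.
Deflection at B on the released cantilever, summing each load's contribution:
  UDL 40.5: wL⁴/(8EI) = 3164/EI
  point load 103 at a = 4.5: Pa²(3L − a)/(6EI) = 3650/EI
  δ_0 = 6814/EI
Flexibility coefficient — unit upward force at B: δ_{BB} = L³/(3EI) = 41.67/EI.
Compatibility at B: δ_0 − R_B·δ_{BB} = 0, so R_B = 6814/41.67 = 163.5 kN.
Moment equilibrium about A: M_A = Σ(load moments about A) − R_B·L = 969.8 − 163.5×5 = 152.1 kN·m.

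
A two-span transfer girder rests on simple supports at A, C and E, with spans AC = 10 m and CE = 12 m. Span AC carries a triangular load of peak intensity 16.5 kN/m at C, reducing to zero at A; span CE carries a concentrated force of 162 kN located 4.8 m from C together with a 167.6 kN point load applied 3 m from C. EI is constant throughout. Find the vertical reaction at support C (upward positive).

R_C = 357.4 kN

Take M_C as the redundant. Released structure: two simple spans AC and CE with a hinge at C.
Rotations at C on the released spans (each span's end-slope, ×1/EI):
  span AC: triangular load, peak 16.5: w₀L³/(45EI) = 366.7/EI
  span CE: point load 162 at a = 4.8: Pab(L + b)/(6LEI) = 1493/EI
  span CE: point load 167.6 at a = 3: Pab(L + b)/(6LEI) = 1320/EI
  relative rotation θ_0 = (366.7 + 2813)/EI = 3180/EI
A unit hogging moment at C produces rotation L₁/(3EI) + L₂/(3EI) = 7.333/EI.
Compatibility: M_C·(L₁+L₂)/(3EI) = θ_0, giving M_C = 433.6 kN·m (hogging).
Span AC, ΣM about A with M_C applied at C: R_C^{AC}·10 = 550 + 433.6, so R_C^{AC} = 98.36 kN and R_A = 82.5 − 98.36 = -15.86 kN.
Span CE, ΣM about E: R_C^{CE}·12 = 2675 + 433.6, so R_C^{CE} = 259 kN and R_E = 329.6 − 259 = 70.57 kN.
R_C = 98.36 + 259 = 357.4 kN.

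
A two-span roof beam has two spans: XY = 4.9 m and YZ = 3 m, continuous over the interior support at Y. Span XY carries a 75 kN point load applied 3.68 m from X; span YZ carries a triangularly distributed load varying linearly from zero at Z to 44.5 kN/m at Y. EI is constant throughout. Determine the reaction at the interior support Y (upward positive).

Take M_Y as the redundant. Released structure: two simple spans XY and YZ with a hinge at Y.
Rotations at Y on the released spans (each span's end-slope, ×1/EI):
  span XY: point load 75 at a = 3.68: Pab(L + a)/(6LEI) = 98.27/EI
  span YZ: triangular load, peak 44.5: w₀L³/(45EI) = 26.7/EI
  relative rotation θ_0 = (98.27 + 26.7)/EI = 125/EI
A unit hogging moment at Y produces rotation L₁/(3EI) + L₂/(3EI) = 2.633/EI.
Compatibility: M_Y·(L₁+L₂)/(3EI) = θ_0, giving M_Y = 47.46 kN·m (hogging).
Span XY, ΣM about X with M_Y applied at Y: R_Y^{XY}·4.9 = 276 + 47.46, so R_Y^{XY} = 66.01 kN and R_X = 75 − 66.01 = 8.989 kN.
Span YZ, ΣM about Z: R_Y^{YZ}·3 = 133.5 + 47.46, so R_Y^{YZ} = 60.32 kN and R_Z = 66.75 − 60.32 = 6.431 kN.
R_Y = 66.01 + 60.32 = 126.3 kN.

R_Y = 126.3 kN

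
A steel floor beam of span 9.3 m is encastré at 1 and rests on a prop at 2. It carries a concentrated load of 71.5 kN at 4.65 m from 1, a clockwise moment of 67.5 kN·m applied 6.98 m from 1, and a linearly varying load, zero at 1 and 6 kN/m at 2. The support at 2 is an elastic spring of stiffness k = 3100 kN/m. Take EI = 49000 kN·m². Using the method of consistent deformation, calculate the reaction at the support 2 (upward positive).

R_2 = 45.23 kN

Take the reaction at 2 as the redundant and release it; the primary structure is a cantilever fixed at 1.
Free-end deflection of the primary structure under the applied loading (downward +):
  point load 71.5 at a = 4.65: Pa²(3L − a)/(6EI) = 5991/EI
  clockwise couple 67.5 at a = 6.98: M₀a(2L − a)/(2EI) = 2737/EI
  triangular load, peak 6 at the free end: 11w₀L⁴/(120EI) = 4114/EI
  δ_0 = 12842/EI
Tip deflection under a unit load at 2: L³/(3EI) = 268.1/EI.
With EI = 49000 kN·m²: δ_0 = 0.26209 m and δ_{22} = 0.005472 m/kN.
Compatibility — the spring shortens by R_2/k under the reaction it provides: δ_0 − R_2·δ_{22} = R_2/k. With 1/k = 0.000323 m/kN, R_2 = δ_0 / (δ_{22} + 1/k) = 0.26209 / (0.005472 + 0.000323) = 45.23 kN.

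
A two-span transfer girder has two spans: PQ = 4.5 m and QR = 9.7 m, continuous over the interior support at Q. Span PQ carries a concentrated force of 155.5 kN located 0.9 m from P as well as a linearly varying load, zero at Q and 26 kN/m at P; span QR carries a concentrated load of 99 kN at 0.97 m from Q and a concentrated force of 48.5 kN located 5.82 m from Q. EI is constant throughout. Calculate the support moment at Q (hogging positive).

M_Q = 141.1 kN·m

Take M_Q as the redundant. Released structure: two simple spans PQ and QR with a hinge at Q.
Rotations at Q on the released spans (each span's end-slope, ×1/EI):
  span PQ: point load 155.5 at a = 0.9: Pab(L + a)/(6LEI) = 100.8/EI
  span PQ: triangular load, peak 26: 7w₀L³/(360EI) = 46.07/EI
  span QR: point load 99 at a = 0.97: Pab(L + b)/(6LEI) = 265.5/EI
  span QR: point load 48.5 at a = 5.82: Pab(L + b)/(6LEI) = 255.5/EI
  relative rotation θ_0 = (146.8 + 521)/EI = 667.9/EI
A unit hogging moment at Q produces rotation L₁/(3EI) + L₂/(3EI) = 4.733/EI.
Compatibility: M_Q·(L₁+L₂)/(3EI) = θ_0, giving M_Q = 141.1 kN·m (hogging).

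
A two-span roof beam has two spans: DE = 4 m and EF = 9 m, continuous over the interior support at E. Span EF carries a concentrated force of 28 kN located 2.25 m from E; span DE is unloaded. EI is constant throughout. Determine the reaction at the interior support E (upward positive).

Insert a hinge at E; M_E is the redundant, and each span becomes simply supported.
Discontinuity in slope at E on the released structure — sum the simple-span end rotations:
  span EF: point load 28 at a = 2.25: Pab(L + b)/(6LEI) = 124/EI
  relative rotation θ_0 = (0 + 124)/EI = 124/EI
A unit hogging moment at E produces rotation L₁/(3EI) + L₂/(3EI) = 4.333/EI.
Compatibility: M_E·(L₁+L₂)/(3EI) = θ_0, giving M_E = 28.62 kN·m (hogging).
Span DE, ΣM about D with M_E applied at E: R_E^{DE}·4 = 0 + 28.62, so R_E^{DE} = 7.156 kN and R_D = 0 − 7.156 = -7.156 kN.
Span EF, ΣM about F: R_E^{EF}·9 = 189 + 28.62, so R_E^{EF} = 24.18 kN and R_F = 28 − 24.18 = 3.82 kN.
R_E = 7.156 + 24.18 = 31.34 kN.

R_E = 31.34 kN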